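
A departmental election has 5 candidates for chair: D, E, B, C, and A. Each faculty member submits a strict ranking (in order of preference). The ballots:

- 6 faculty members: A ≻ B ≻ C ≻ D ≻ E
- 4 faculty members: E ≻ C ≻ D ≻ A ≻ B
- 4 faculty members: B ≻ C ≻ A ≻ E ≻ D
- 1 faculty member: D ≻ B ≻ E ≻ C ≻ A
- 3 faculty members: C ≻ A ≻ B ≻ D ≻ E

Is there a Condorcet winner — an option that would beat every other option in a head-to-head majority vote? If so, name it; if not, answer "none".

none

Checking pairwise contests:
B beats D 13–5.
D beats E 10–8.
A beats B 13–5.
B beats C 11–7.
C beats A 12–6.
Every option loses at least one head-to-head, so there is no Condorcet winner.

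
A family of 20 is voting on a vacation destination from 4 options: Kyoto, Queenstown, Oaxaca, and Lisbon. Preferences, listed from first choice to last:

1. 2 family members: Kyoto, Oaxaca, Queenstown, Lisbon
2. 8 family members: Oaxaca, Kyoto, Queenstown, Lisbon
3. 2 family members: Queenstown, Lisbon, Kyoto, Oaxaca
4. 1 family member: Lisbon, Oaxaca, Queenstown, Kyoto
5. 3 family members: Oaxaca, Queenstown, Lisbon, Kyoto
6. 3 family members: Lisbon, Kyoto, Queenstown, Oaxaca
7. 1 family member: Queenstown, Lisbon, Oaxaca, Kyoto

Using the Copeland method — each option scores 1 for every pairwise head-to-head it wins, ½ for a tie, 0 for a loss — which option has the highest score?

Kyoto: beats Queenstown; ties Lisbon; loses to Oaxaca → score 1.5.
Queenstown: beats Lisbon; loses to Kyoto and Oaxaca → score 1.
Oaxaca: beats Kyoto, Queenstown, and Lisbon → score 3.
Lisbon: ties Kyoto; loses to Queenstown and Oaxaca → score 0.5.
Oaxaca has the best pairwise record.

Oaxaca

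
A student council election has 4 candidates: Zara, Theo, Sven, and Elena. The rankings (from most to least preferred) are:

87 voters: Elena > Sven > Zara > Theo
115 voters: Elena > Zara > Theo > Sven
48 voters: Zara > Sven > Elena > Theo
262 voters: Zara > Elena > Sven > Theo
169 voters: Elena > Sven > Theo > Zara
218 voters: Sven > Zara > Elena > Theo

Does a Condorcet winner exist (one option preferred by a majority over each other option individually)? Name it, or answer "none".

Checking pairwise contests:
Sven beats Zara 474–425.
Zara beats Theo 730–169.
Elena beats Sven 633–266.
Zara beats Elena 528–371.
Every option loses at least one head-to-head, so there is no Condorcet winner.

none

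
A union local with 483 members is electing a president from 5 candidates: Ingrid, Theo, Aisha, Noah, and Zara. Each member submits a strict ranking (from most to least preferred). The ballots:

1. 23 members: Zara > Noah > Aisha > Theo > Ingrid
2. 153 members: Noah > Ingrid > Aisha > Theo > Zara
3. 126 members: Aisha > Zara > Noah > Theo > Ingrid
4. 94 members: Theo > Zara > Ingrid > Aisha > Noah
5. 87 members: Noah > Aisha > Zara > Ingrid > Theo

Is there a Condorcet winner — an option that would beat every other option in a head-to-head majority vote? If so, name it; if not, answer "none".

none

Checking pairwise contests:
Theo beats Ingrid 243–240.
Aisha beats Theo 389–94.
Ingrid beats Aisha 247–236.
Zara beats Noah 243–240.
Theo beats Zara 247–236.
Every option loses at least one head-to-head, so there is no Condorcet winner.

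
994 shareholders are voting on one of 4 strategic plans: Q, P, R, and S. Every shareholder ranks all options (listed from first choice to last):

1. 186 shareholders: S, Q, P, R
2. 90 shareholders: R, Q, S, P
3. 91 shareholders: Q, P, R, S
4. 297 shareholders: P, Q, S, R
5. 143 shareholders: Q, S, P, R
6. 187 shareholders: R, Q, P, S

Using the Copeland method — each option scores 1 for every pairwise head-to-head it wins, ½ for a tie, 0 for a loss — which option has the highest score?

Q

Q: beats P, R, and S → score 3.
P: beats R and S; loses to Q → score 2.
R: loses to Q, P, and S → score 0.
S: beats R; loses to Q and P → score 1.
Q has the best pairwise record.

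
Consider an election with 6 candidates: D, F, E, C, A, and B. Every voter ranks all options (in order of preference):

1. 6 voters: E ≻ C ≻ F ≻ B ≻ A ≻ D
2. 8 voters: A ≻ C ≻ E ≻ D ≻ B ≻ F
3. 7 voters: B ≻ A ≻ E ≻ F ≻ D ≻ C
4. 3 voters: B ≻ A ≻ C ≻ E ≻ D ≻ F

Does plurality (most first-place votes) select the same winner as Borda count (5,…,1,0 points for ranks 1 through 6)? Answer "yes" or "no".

Plurality — first-place votes: D 0, F 0, E 6, C 0, A 8, B 10. Winner: B.
Borda — scores: D 26, F 32, E 81, C 65, A 86, B 70. Winner: A.
The two methods disagree.

no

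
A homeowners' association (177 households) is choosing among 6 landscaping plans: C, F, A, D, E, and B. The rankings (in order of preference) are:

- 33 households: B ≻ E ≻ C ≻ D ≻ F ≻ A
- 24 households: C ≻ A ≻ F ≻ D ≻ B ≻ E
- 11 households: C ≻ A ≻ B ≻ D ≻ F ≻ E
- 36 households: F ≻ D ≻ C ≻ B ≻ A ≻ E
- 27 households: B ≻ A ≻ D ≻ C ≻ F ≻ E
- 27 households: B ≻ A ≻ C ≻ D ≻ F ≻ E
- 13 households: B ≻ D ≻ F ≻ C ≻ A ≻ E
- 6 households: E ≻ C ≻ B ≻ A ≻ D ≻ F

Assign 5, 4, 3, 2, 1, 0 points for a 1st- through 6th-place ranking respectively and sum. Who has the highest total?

B

C: 33·3 + 24·5 + 11·5 + 36·3 + 27·2 + 27·3 + 13·2 + 6·4 = 567
F: 33·1 + 24·3 + 11·1 + 36·5 + 27·1 + 27·1 + 13·3 + 6·0 = 389
A: 33·0 + 24·4 + 11·4 + 36·1 + 27·4 + 27·4 + 13·1 + 6·2 = 417
D: 33·2 + 24·2 + 11·2 + 36·4 + 27·3 + 27·2 + 13·4 + 6·1 = 473
E: 33·4 + 24·0 + 11·0 + 36·0 + 27·0 + 27·0 + 13·0 + 6·5 = 162
B: 33·5 + 24·1 + 11·3 + 36·2 + 27·5 + 27·5 + 13·5 + 6·3 = 647
B has the highest Borda score (647).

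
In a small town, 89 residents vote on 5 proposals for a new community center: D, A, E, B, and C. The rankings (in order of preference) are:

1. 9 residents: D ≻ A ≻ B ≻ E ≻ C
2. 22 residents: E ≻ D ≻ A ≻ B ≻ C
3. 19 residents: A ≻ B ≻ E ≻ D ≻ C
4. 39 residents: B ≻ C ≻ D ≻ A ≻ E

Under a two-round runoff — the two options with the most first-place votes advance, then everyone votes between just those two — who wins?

B

Round 1 first-place votes: D 9, A 19, E 22, B 39, C 0.
B and E advance.
Runoff: B is preferred to E by 67 voters; E by 22.
B wins the runoff.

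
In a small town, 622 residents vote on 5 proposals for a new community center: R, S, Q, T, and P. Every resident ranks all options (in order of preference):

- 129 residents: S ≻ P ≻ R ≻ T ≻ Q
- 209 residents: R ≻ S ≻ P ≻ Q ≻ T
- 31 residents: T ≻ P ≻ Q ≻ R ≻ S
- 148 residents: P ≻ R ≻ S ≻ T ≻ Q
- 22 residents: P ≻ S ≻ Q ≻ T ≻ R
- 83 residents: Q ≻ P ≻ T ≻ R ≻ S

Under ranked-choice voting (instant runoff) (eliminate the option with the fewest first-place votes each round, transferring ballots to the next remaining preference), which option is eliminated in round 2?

Round 1: R 209, S 129, Q 83, T 31, P 170. Eliminate T.
Round 2: R 209, S 129, Q 83, P 201. Eliminate Q.

Q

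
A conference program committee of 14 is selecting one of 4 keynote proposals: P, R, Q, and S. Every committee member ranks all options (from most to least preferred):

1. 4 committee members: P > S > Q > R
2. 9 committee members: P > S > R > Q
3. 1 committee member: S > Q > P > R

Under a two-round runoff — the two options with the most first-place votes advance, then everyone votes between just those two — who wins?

Round 1 first-place votes: P 13, R 0, Q 0, S 1.
P and S advance.
Runoff: P is preferred to S by 13 voters; S by 1.
P wins the runoff.

P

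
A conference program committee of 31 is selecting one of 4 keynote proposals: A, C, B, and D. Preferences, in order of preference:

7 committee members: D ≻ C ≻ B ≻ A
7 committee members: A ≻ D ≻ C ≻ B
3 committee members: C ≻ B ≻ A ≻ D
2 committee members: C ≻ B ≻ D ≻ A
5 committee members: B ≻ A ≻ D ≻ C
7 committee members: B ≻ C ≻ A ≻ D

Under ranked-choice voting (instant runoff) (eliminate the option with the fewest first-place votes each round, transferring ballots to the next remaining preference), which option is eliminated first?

C

Round 1: A 7, C 5, B 12, D 7. Eliminate C.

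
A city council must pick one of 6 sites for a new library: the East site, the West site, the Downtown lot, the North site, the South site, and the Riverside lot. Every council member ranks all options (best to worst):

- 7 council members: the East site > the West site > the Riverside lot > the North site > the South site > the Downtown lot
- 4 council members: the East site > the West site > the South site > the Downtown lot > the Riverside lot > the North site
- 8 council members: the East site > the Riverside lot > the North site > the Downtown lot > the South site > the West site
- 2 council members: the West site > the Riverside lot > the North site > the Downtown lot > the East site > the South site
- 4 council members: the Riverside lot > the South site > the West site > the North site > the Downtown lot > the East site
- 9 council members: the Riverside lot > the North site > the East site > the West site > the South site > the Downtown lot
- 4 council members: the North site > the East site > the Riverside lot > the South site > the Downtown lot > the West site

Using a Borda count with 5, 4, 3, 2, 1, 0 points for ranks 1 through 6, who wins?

the Riverside lot

the East site: 7·5 + 4·5 + 8·5 + 2·1 + 4·0 + 9·3 + 4·4 = 140
the West site: 7·4 + 4·4 + 8·0 + 2·5 + 4·3 + 9·2 + 4·0 = 84
the Downtown lot: 7·0 + 4·2 + 8·2 + 2·2 + 4·1 + 9·0 + 4·1 = 36
the North site: 7·2 + 4·0 + 8·3 + 2·3 + 4·2 + 9·4 + 4·5 = 108
the South site: 7·1 + 4·3 + 8·1 + 2·0 + 4·4 + 9·1 + 4·2 = 60
the Riverside lot: 7·3 + 4·1 + 8·4 + 2·4 + 4·5 + 9·5 + 4·3 = 142
the Riverside lot has the highest Borda score (142).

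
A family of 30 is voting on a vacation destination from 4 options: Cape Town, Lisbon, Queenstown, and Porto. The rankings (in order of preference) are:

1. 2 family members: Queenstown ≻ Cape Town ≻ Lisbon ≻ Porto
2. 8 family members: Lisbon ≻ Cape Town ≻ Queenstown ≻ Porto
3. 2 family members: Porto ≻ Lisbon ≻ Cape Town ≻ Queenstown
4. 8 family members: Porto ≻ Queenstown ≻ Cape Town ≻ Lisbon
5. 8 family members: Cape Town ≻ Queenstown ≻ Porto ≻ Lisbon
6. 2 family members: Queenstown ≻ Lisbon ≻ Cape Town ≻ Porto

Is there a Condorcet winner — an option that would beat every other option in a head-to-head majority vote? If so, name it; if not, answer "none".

Cape Town vs Lisbon: 18–12 for Cape Town.
Cape Town vs Queenstown: 18–12 for Cape Town.
Cape Town vs Porto: 20–10 for Cape Town.
Cape Town beats every other option head-to-head.

Cape Town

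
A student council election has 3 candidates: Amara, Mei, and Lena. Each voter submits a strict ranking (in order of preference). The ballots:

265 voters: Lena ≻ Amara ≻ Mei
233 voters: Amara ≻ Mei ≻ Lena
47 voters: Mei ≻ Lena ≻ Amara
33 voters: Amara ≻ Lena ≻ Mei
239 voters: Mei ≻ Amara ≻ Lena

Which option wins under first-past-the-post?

First-place votes: Amara 266, Mei 286, Lena 265.
Mei has the most first-place votes.

Mei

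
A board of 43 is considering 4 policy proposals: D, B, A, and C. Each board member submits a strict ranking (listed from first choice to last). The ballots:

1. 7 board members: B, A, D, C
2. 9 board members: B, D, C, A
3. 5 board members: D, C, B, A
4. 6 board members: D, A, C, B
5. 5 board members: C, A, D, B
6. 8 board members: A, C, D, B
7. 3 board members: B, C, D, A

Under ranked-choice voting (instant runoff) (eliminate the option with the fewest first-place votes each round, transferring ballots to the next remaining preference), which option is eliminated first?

C

Round 1: D 11, B 19, A 8, C 5. Eliminate C.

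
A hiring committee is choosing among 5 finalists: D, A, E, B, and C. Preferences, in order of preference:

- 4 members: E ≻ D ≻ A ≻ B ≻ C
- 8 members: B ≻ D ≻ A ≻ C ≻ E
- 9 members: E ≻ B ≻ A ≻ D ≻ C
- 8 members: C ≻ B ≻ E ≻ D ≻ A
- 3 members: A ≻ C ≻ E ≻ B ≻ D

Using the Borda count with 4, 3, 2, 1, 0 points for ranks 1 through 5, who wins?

D: 4·3 + 8·3 + 9·1 + 8·1 + 3·0 = 53
A: 4·2 + 8·2 + 9·2 + 8·0 + 3·4 = 54
E: 4·4 + 8·0 + 9·4 + 8·2 + 3·2 = 74
B: 4·1 + 8·4 + 9·3 + 8·3 + 3·1 = 90
C: 4·0 + 8·1 + 9·0 + 8·4 + 3·3 = 49
B has the highest Borda score (90).

B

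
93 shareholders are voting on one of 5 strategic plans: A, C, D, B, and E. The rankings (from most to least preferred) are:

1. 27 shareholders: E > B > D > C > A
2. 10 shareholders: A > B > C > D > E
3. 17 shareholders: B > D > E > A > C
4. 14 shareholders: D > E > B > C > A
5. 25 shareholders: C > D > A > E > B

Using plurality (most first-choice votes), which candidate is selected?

E

First-place votes: A 10, C 25, D 14, B 17, E 27.
E has the most first-place votes.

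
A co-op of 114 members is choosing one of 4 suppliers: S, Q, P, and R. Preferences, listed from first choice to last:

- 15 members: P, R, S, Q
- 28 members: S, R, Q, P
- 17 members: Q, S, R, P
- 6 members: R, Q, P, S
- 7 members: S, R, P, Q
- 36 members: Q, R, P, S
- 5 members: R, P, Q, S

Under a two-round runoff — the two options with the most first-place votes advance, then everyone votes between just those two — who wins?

Round 1 first-place votes: S 35, Q 53, P 15, R 11.
Q and S advance.
Runoff: Q is preferred to S by 64 voters; S by 50.
Q wins the runoff.

Q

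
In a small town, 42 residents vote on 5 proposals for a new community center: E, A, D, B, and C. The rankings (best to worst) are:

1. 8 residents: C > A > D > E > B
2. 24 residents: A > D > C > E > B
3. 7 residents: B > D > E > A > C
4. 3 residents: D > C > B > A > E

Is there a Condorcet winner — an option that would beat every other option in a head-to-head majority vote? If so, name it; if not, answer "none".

A

A vs E: 35–7 for A.
A vs D: 32–10 for A.
A vs B: 32–10 for A.
A vs C: 31–11 for A.
A beats every other option head-to-head.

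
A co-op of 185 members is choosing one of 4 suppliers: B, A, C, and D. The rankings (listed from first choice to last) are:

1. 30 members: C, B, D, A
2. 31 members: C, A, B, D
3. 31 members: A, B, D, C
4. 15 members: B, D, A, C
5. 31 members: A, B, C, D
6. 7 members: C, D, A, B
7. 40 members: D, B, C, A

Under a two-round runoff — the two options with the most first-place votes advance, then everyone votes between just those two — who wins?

Round 1 first-place votes: B 15, A 62, C 68, D 40.
C and A advance.
Runoff: C is preferred to A by 108 voters; A by 77.
C wins the runoff.

C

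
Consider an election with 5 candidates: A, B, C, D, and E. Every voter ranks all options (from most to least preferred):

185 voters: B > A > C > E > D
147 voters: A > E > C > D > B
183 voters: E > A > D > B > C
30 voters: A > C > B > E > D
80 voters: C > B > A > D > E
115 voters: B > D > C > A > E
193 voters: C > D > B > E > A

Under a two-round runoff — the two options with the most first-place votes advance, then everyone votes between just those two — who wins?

B

Round 1 first-place votes: A 177, B 300, C 273, D 0, E 183.
B and C advance.
Runoff: B is preferred to C by 483 voters; C by 450.
B wins the runoff.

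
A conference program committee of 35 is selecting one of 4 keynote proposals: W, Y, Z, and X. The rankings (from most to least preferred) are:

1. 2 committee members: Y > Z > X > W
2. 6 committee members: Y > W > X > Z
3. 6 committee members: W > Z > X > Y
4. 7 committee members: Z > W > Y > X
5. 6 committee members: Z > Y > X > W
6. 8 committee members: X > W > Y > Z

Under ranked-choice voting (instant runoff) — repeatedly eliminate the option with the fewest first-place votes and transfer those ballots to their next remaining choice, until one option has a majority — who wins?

Round 1: W 6, Y 8, Z 13, X 8. Eliminate W.
Round 2: Y 8, Z 19, X 8. Z has a majority.

Z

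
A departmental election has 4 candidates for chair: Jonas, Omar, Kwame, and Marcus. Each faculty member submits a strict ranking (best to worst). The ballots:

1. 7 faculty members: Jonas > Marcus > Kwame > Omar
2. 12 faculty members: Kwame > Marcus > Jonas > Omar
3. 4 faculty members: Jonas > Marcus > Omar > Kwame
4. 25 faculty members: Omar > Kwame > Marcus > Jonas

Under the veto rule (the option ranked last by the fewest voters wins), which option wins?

Marcus

Last-place votes: Jonas 25, Omar 19, Kwame 4, Marcus 0.
Marcus is ranked last by the fewest voters, so Marcus wins.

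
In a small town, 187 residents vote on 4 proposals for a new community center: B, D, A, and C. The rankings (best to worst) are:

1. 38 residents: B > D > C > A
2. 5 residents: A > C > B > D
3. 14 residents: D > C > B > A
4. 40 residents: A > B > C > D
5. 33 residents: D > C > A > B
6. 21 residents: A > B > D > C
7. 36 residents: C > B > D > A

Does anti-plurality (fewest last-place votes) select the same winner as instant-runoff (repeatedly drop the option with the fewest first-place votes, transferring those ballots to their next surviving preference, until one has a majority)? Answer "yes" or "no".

no

Anti-plurality — last-place votes: B 33, D 45, A 88, C 21. Winner: C.
Instant-runoff — R1 B 38, D 47, A 66, C 36 (C out); R2 B 74, D 47, A 66 (D out); R3 B 88, A 99 (A winner). Winner: A.
The two methods disagree.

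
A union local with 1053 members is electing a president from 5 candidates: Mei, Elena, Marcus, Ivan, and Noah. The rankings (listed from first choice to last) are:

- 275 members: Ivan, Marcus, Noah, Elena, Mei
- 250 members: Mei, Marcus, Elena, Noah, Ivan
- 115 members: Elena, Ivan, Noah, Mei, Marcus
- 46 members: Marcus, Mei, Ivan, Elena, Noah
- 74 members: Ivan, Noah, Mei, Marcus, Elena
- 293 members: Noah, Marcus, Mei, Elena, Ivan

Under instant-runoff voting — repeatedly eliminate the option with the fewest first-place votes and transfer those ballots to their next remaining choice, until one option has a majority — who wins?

Mei

Round 1: Mei 250, Elena 115, Marcus 46, Ivan 349, Noah 293. Eliminate Marcus.
Round 2: Mei 296, Elena 115, Ivan 349, Noah 293. Eliminate Elena.
Round 3: Mei 296, Ivan 464, Noah 293. Eliminate Noah.
Round 4: Mei 589, Ivan 464. Mei has a majority.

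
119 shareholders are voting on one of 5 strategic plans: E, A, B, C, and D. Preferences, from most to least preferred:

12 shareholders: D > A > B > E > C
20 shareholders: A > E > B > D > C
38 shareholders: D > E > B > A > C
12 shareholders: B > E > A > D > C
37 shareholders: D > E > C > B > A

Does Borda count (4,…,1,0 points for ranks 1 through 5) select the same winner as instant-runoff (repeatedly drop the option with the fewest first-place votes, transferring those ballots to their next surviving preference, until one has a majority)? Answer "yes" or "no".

Borda — scores: E 333, A 178, B 225, C 74, D 380. Winner: D.
Instant-runoff — R1 E 0, A 20, B 12, C 0, D 87 (D winner). Winner: D.
The two methods agree.

yes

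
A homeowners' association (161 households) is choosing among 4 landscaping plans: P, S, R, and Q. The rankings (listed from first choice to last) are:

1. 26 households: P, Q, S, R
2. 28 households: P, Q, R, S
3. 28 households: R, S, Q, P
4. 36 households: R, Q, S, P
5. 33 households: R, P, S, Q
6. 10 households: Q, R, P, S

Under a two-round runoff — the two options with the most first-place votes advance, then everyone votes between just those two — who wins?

Round 1 first-place votes: P 54, S 0, R 97, Q 10.
R and P advance.
Runoff: R is preferred to P by 107 voters; P by 54.
R wins the runoff.

R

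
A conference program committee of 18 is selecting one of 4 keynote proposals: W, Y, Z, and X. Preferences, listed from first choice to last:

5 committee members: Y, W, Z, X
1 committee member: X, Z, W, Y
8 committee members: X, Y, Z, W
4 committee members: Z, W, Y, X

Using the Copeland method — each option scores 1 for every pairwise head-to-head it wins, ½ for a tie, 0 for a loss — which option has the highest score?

Y

W: ties X; loses to Y and Z → score 0.5.
Y: beats W and Z; ties X → score 2.5.
Z: beats W; ties X; loses to Y → score 1.5.
X: ties W, Y, and Z → score 1.5.
Y has the best pairwise record.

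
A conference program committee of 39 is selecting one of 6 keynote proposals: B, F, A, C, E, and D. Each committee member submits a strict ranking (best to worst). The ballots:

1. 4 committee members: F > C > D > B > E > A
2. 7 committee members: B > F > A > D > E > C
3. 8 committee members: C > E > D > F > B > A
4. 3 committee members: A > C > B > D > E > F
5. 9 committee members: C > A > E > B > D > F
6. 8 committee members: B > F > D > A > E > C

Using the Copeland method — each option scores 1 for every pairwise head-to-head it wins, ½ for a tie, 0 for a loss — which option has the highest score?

B: beats F, A, E, and D; loses to C → score 4.
F: beats A; loses to B, C, E, and D → score 1.
A: beats E; loses to B, F, C, and D → score 1.
C: beats B, F, A, E, and D → score 5.
E: beats F; loses to B, A, C, and D → score 1.
D: beats F, A, and E; loses to B and C → score 3.
C has the best pairwise record.

C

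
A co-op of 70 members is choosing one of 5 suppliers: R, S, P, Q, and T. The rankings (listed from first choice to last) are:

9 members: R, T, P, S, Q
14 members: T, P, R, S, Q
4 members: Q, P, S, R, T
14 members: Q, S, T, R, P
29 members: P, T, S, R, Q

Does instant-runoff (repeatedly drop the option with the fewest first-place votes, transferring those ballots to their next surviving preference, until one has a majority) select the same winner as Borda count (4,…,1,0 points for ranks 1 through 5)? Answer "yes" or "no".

Instant-runoff — R1 R 9, S 0, P 29, Q 18, T 14 (S out); R2 R 9, P 29, Q 18, T 14 (R out); R3 P 29, Q 18, T 23 (Q out); R4 P 33, T 37 (T winner). Winner: T.
Borda — scores: R 111, S 131, P 188, Q 72, T 198. Winner: T.
The two methods agree.

yes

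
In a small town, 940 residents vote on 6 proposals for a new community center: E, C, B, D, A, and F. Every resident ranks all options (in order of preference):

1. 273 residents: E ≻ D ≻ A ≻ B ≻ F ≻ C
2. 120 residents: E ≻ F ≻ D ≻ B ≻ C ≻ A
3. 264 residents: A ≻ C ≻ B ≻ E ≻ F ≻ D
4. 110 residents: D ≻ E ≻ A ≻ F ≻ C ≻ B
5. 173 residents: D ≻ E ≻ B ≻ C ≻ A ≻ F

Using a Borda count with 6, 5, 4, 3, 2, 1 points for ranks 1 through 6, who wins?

E

E: 273·6 + 120·6 + 264·3 + 110·5 + 173·5 = 4565
C: 273·1 + 120·2 + 264·5 + 110·2 + 173·3 = 2572
B: 273·3 + 120·3 + 264·4 + 110·1 + 173·4 = 3037
D: 273·5 + 120·4 + 264·1 + 110·6 + 173·6 = 3807
A: 273·4 + 120·1 + 264·6 + 110·4 + 173·2 = 3582
F: 273·2 + 120·5 + 264·2 + 110·3 + 173·1 = 2177
E has the highest Borda score (4565).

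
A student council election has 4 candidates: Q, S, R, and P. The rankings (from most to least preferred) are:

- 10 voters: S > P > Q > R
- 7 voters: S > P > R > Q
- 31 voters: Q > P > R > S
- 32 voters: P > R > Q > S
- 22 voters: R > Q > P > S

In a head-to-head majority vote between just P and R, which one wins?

P

Voters preferring P to R: 80; preferring R to P: 22.
P wins the head-to-head.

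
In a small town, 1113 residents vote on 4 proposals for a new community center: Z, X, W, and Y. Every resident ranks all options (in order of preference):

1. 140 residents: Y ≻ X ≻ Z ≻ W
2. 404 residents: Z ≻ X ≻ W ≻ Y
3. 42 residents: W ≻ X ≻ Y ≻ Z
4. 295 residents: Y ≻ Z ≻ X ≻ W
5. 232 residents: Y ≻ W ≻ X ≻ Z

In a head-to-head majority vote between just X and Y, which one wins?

Y

Voters preferring X to Y: 446; preferring Y to X: 667.
Y wins the head-to-head.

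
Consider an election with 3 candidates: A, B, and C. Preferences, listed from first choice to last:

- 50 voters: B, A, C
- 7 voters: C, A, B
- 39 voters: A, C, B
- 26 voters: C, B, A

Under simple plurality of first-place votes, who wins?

First-place votes: A 39, B 50, C 33.
B has the most first-place votes.

B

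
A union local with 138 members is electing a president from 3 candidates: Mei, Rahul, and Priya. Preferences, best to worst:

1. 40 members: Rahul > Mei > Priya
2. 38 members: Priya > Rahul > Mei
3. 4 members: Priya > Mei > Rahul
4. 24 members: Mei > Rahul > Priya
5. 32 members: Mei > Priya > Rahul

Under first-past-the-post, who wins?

Mei

First-place votes: Mei 56, Rahul 40, Priya 42.
Mei has the most first-place votes.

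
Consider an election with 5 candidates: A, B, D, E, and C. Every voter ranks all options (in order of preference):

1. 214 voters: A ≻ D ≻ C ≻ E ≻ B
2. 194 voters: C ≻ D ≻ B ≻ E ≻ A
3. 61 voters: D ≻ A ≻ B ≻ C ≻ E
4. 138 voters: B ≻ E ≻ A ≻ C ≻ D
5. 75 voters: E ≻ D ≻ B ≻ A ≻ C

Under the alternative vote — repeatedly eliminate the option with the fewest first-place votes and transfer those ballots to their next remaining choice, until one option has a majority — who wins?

Round 1: A 214, B 138, D 61, E 75, C 194. Eliminate D.
Round 2: A 275, B 138, E 75, C 194. Eliminate E.
Round 3: A 275, B 213, C 194. Eliminate C.
Round 4: A 275, B 407. B has a majority.

B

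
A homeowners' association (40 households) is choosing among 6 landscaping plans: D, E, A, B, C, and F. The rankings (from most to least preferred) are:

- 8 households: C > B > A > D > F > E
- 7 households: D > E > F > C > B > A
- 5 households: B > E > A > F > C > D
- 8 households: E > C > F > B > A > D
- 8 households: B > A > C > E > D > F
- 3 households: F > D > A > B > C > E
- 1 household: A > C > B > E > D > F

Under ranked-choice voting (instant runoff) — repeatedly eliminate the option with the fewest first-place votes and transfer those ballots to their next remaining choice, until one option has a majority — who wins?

C

Round 1: D 7, E 8, A 1, B 13, C 8, F 3. Eliminate A.
Round 2: D 7, E 8, B 13, C 9, F 3. Eliminate F.
Round 3: D 10, E 8, B 13, C 9. Eliminate E.
Round 4: D 10, B 13, C 17. Eliminate D.
Round 5: B 16, C 24. C has a majority.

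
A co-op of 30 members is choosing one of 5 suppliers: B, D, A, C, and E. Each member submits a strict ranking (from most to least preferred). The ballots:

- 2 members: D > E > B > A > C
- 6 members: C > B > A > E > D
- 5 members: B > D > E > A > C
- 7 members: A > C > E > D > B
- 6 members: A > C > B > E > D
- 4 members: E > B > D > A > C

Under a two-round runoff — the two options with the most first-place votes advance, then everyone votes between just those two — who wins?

A

Round 1 first-place votes: B 5, D 2, A 13, C 6, E 4.
A and C advance.
Runoff: A is preferred to C by 24 voters; C by 6.
A wins the runoff.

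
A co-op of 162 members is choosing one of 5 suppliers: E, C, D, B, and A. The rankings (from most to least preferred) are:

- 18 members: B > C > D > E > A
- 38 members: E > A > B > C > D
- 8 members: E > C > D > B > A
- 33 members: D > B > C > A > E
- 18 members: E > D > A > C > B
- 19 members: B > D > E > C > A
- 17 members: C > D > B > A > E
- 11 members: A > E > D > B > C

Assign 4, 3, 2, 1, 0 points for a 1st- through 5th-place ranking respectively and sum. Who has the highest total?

E: 18·1 + 38·4 + 8·4 + 33·0 + 18·4 + 19·2 + 17·0 + 11·3 = 345
C: 18·3 + 38·1 + 8·3 + 33·2 + 18·1 + 19·1 + 17·4 + 11·0 = 287
D: 18·2 + 38·0 + 8·2 + 33·4 + 18·3 + 19·3 + 17·3 + 11·2 = 368
B: 18·4 + 38·2 + 8·1 + 33·3 + 18·0 + 19·4 + 17·2 + 11·1 = 376
A: 18·0 + 38·3 + 8·0 + 33·1 + 18·2 + 19·0 + 17·1 + 11·4 = 244
B has the highest Borda score (376).

B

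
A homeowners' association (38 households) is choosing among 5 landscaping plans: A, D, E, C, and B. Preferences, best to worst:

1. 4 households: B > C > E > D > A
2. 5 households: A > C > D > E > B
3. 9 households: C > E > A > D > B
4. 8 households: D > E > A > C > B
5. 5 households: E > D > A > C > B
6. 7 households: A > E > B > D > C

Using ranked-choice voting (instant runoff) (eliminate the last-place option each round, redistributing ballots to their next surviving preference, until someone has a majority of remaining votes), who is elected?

Round 1: A 12, D 8, E 5, C 9, B 4. Eliminate B.
Round 2: A 12, D 8, E 5, C 13. Eliminate E.
Round 3: A 12, D 13, C 13. Eliminate A.
Round 4: D 20, C 18. D has a majority.

D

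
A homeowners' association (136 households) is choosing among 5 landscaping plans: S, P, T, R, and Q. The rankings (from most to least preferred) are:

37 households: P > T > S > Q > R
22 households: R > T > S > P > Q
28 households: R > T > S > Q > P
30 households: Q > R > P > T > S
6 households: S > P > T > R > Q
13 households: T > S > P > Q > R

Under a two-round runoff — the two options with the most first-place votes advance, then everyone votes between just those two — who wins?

Round 1 first-place votes: S 6, P 37, T 13, R 50, Q 30.
R and P advance.
Runoff: R is preferred to P by 80 voters; P by 56.
R wins the runoff.

R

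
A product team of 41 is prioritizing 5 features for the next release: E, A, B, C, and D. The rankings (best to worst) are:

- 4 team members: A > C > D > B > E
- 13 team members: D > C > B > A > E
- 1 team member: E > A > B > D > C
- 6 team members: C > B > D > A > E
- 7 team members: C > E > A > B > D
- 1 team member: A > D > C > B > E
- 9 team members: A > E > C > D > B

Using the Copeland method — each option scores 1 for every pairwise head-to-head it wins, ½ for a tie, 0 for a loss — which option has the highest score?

E: loses to A, B, C, and D → score 0.
A: beats E, B, and D; loses to C → score 3.
B: beats E; loses to A, C, and D → score 1.
C: beats E, A, B, and D → score 4.
D: beats E and B; loses to A and C → score 2.
C has the best pairwise record.

C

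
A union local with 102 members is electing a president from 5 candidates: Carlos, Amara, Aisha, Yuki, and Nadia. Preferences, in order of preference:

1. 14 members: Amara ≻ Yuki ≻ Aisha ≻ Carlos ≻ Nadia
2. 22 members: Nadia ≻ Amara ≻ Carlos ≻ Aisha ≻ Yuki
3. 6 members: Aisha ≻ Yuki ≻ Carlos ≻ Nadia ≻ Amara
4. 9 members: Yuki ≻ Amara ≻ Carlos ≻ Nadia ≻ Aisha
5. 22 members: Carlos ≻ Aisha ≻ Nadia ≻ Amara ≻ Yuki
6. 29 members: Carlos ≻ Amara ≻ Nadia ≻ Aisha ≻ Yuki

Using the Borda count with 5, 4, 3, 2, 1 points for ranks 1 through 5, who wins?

Carlos

Carlos: 14·2 + 22·3 + 6·3 + 9·3 + 22·5 + 29·5 = 394
Amara: 14·5 + 22·4 + 6·1 + 9·4 + 22·2 + 29·4 = 360
Aisha: 14·3 + 22·2 + 6·5 + 9·1 + 22·4 + 29·2 = 271
Yuki: 14·4 + 22·1 + 6·4 + 9·5 + 22·1 + 29·1 = 198
Nadia: 14·1 + 22·5 + 6·2 + 9·2 + 22·3 + 29·3 = 307
Carlos has the highest Borda score (394).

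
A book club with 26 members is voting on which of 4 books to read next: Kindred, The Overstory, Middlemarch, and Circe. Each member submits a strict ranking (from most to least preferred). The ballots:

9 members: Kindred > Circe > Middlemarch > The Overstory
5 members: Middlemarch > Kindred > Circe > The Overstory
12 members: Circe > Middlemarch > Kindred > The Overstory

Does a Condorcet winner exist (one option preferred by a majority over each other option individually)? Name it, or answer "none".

none

Checking pairwise contests:
Middlemarch beats Kindred 17–9.
Kindred beats The Overstory 26–0.
Circe beats Middlemarch 21–5.
Kindred beats Circe 14–12.
Every option loses at least one head-to-head, so there is no Condorcet winner.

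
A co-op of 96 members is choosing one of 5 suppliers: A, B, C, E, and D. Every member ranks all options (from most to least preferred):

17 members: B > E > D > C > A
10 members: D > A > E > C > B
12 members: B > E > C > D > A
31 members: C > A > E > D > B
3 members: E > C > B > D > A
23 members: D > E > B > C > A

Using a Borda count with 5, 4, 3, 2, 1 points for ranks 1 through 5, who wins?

A: 17·1 + 10·4 + 12·1 + 31·4 + 3·1 + 23·1 = 219
B: 17·5 + 10·1 + 12·5 + 31·1 + 3·3 + 23·3 = 264
C: 17·2 + 10·2 + 12·3 + 31·5 + 3·4 + 23·2 = 303
E: 17·4 + 10·3 + 12·4 + 31·3 + 3·5 + 23·4 = 346
D: 17·3 + 10·5 + 12·2 + 31·2 + 3·2 + 23·5 = 308
E has the highest Borda score (346).

E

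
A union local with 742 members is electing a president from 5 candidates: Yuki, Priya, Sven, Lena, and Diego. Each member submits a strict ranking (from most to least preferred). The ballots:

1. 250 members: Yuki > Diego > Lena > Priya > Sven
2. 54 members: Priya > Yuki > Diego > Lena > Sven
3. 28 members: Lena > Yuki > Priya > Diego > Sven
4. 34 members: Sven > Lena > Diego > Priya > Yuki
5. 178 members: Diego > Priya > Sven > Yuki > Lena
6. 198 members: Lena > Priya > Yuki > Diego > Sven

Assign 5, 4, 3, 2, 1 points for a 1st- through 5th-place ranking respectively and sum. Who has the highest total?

Diego

Yuki: 250·5 + 54·4 + 28·4 + 34·1 + 178·2 + 198·3 = 2562
Priya: 250·2 + 54·5 + 28·3 + 34·2 + 178·4 + 198·4 = 2426
Sven: 250·1 + 54·1 + 28·1 + 34·5 + 178·3 + 198·1 = 1234
Lena: 250·3 + 54·2 + 28·5 + 34·4 + 178·1 + 198·5 = 2302
Diego: 250·4 + 54·3 + 28·2 + 34·3 + 178·5 + 198·2 = 2606
Diego has the highest Borda score (2606).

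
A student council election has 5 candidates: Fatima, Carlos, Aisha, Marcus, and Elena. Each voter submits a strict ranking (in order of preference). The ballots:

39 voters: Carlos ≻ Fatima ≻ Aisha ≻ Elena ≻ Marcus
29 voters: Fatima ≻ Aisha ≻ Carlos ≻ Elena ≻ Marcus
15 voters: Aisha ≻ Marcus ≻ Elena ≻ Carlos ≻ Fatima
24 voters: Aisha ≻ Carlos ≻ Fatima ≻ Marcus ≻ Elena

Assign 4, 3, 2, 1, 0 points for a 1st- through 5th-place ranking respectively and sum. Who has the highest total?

Fatima: 39·3 + 29·4 + 15·0 + 24·2 = 281
Carlos: 39·4 + 29·2 + 15·1 + 24·3 = 301
Aisha: 39·2 + 29·3 + 15·4 + 24·4 = 321
Marcus: 39·0 + 29·0 + 15·3 + 24·1 = 69
Elena: 39·1 + 29·1 + 15·2 + 24·0 = 98
Aisha has the highest Borda score (321).

Aisha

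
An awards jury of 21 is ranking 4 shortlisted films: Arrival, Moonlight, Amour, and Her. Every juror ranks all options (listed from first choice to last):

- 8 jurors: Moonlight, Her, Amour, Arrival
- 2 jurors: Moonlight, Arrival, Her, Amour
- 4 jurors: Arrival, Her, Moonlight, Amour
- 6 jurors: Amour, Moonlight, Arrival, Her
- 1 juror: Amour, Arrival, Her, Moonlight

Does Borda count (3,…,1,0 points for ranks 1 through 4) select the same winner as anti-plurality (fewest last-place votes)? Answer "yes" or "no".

Borda — scores: Arrival 24, Moonlight 46, Amour 29, Her 27. Winner: Moonlight.
Anti-plurality — last-place votes: Arrival 8, Moonlight 1, Amour 6, Her 6. Winner: Moonlight.
The two methods agree.

yes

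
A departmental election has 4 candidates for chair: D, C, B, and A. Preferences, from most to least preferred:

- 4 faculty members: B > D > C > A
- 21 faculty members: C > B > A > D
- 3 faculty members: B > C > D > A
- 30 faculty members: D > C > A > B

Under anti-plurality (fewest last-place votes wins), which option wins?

Last-place votes: D 21, C 0, B 30, A 7.
C is ranked last by the fewest voters, so C wins.

C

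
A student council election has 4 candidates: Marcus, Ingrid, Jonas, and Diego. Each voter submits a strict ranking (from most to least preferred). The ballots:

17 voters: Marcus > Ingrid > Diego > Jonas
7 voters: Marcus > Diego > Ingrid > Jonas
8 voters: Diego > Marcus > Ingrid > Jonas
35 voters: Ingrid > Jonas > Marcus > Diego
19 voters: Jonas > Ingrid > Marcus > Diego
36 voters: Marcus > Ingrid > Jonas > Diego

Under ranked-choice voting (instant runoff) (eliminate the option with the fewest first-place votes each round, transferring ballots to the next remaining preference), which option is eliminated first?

Diego

Round 1: Marcus 60, Ingrid 35, Jonas 19, Diego 8. Eliminate Diego.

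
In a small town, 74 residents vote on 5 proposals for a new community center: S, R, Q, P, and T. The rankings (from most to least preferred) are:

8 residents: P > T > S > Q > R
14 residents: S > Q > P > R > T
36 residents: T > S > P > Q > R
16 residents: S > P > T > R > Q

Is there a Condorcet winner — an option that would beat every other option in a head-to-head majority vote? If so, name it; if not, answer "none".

none

Checking pairwise contests:
T beats S 44–30.
S beats R 74–0.
S beats Q 74–0.
S beats P 66–8.
P beats T 38–36.
Every option loses at least one head-to-head, so there is no Condorcet winner.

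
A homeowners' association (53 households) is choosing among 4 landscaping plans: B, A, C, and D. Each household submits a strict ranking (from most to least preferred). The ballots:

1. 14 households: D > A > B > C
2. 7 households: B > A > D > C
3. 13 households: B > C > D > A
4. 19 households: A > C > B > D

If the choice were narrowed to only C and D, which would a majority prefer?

Voters preferring C to D: 32; preferring D to C: 21.
C wins the head-to-head.

C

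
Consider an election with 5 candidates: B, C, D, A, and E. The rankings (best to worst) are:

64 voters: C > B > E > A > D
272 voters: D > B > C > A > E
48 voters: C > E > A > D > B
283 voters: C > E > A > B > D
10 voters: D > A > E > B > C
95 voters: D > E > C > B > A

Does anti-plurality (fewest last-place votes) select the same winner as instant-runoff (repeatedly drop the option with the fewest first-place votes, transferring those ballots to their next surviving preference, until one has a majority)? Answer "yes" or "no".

yes

Anti-plurality — last-place votes: B 48, C 10, D 347, A 95, E 272. Winner: C.
Instant-runoff — R1 B 0, C 395, D 377, A 0, E 0 (C winner). Winner: C.
The two methods agree.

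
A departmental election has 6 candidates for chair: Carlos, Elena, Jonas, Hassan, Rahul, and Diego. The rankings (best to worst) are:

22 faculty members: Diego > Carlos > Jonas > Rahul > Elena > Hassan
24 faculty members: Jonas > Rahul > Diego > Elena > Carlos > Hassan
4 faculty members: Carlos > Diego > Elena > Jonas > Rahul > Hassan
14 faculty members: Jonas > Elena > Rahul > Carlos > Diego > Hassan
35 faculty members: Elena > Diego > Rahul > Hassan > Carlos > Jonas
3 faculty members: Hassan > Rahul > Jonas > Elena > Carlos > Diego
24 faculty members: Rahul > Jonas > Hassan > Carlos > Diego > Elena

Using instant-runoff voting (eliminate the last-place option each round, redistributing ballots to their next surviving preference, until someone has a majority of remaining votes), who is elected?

Jonas

Round 1: Carlos 4, Elena 35, Jonas 38, Hassan 3, Rahul 24, Diego 22. Eliminate Hassan.
Round 2: Carlos 4, Elena 35, Jonas 38, Rahul 27, Diego 22. Eliminate Carlos.
Round 3: Elena 35, Jonas 38, Rahul 27, Diego 26. Eliminate Diego.
Round 4: Elena 39, Jonas 60, Rahul 27. Eliminate Rahul.
Round 5: Elena 39, Jonas 87. Jonas has a majority.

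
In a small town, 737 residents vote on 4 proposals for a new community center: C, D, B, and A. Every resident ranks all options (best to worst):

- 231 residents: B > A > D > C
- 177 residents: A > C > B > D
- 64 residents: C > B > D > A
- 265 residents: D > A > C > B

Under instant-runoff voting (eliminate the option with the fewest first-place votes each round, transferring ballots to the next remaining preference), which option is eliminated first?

Round 1: C 64, D 265, B 231, A 177. Eliminate C.

C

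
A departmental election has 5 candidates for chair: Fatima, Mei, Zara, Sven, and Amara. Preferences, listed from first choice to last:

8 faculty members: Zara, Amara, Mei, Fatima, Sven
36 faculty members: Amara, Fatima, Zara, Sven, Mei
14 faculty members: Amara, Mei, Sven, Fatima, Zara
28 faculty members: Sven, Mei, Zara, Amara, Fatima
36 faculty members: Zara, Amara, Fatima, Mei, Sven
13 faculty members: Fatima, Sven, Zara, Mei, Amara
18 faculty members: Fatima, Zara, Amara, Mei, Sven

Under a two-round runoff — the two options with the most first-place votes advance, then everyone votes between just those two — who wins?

Zara

Round 1 first-place votes: Fatima 31, Mei 0, Zara 44, Sven 28, Amara 50.
Amara and Zara advance.
Runoff: Amara is preferred to Zara by 50 voters; Zara by 103.
Zara wins the runoff.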